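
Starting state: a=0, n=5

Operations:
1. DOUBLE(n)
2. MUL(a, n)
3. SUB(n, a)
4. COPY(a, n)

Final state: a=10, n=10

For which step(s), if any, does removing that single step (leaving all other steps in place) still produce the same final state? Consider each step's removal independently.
Step(s) 2, 3

Testing removal of each single step:
Without step 1: final = a=5, n=5 (different)
Without step 2: final = a=10, n=10 (same)
Without step 3: final = a=10, n=10 (same)
Without step 4: final = a=0, n=10 (different)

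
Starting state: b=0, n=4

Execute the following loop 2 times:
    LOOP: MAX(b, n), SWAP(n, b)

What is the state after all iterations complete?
b=4, n=4

Iteration trace:
Start: b=0, n=4
After iteration 1: b=4, n=4
After iteration 2: b=4, n=4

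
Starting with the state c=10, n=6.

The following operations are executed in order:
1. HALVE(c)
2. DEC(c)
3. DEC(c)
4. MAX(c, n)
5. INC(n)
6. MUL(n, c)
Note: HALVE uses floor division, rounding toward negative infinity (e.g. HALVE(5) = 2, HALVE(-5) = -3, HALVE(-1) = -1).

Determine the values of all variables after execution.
{c: 6, n: 42}

Step-by-step execution:
Initial: c=10, n=6
After step 1 (HALVE(c)): c=5, n=6
After step 2 (DEC(c)): c=4, n=6
After step 3 (DEC(c)): c=3, n=6
After step 4 (MAX(c, n)): c=6, n=6
After step 5 (INC(n)): c=6, n=7
After step 6 (MUL(n, c)): c=6, n=42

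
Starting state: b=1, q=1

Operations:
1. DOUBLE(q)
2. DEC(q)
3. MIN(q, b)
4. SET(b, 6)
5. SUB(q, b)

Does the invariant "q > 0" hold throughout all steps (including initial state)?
No, violated after step 5

The invariant is violated after step 5.

State at each step:
Initial: b=1, q=1
After step 1: b=1, q=2
After step 2: b=1, q=1
After step 3: b=1, q=1
After step 4: b=6, q=1
After step 5: b=6, q=-5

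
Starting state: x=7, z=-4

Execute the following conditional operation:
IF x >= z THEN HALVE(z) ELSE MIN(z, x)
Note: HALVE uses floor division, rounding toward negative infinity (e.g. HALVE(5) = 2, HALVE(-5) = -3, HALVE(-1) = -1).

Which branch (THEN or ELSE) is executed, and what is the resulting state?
Branch: THEN, Final state: x=7, z=-2

Evaluating condition: x >= z
x = 7, z = -4
Condition is True, so THEN branch executes
After HALVE(z): x=7, z=-2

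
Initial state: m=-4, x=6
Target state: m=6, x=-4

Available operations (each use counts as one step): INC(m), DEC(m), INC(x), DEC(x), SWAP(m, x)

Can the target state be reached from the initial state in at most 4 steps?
Yes

Path (1 step): SWAP(m, x)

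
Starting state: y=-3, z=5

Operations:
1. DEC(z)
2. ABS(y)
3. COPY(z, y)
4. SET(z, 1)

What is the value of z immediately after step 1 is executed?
z = 4

Tracing z through execution:
Initial: z = 5
After step 1 (DEC(z)): z = 4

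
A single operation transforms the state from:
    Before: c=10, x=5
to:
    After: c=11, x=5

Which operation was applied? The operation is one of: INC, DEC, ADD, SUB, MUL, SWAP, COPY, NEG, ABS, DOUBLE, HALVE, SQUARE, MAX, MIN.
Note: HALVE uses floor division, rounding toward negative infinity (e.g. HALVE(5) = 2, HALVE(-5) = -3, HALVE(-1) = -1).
INC(c)

Analyzing the change:
Before: c=10, x=5
After: c=11, x=5
Variable c changed from 10 to 11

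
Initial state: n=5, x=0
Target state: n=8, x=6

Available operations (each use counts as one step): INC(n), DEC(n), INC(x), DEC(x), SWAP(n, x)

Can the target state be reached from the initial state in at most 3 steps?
No

The target state cannot be reached within 3 steps.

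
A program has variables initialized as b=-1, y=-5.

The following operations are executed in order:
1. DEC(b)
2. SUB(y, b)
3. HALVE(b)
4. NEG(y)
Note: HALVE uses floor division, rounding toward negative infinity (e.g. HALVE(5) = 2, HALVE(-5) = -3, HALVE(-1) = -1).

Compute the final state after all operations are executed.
{b: -1, y: 3}

Step-by-step execution:
Initial: b=-1, y=-5
After step 1 (DEC(b)): b=-2, y=-5
After step 2 (SUB(y, b)): b=-2, y=-3
After step 3 (HALVE(b)): b=-1, y=-3
After step 4 (NEG(y)): b=-1, y=3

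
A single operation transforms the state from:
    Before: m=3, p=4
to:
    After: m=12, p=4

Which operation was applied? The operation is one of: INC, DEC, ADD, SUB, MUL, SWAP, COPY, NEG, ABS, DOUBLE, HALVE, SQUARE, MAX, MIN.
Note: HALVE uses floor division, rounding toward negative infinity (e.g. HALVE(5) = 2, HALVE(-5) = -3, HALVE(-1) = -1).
MUL(m, p)

Analyzing the change:
Before: m=3, p=4
After: m=12, p=4
Variable m changed from 3 to 12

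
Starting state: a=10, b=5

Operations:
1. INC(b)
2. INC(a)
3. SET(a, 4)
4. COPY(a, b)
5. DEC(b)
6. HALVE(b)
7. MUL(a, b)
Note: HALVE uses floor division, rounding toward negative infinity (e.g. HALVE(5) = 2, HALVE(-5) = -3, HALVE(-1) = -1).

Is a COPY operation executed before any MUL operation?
Yes

First COPY: step 4
First MUL: step 7
Since 4 < 7, COPY comes first.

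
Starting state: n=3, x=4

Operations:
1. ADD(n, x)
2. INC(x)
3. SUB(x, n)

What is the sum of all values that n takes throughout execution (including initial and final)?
24

Values of n at each step:
Initial: n = 3
After step 1: n = 7
After step 2: n = 7
After step 3: n = 7
Sum = 3 + 7 + 7 + 7 = 24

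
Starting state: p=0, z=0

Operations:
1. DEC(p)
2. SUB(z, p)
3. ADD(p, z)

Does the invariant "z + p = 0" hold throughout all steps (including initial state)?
No, violated after step 1

The invariant is violated after step 1.

State at each step:
Initial: p=0, z=0
After step 1: p=-1, z=0
After step 2: p=-1, z=1
After step 3: p=0, z=1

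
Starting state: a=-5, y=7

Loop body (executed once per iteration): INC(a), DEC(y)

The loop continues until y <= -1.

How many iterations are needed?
8

Tracing iterations:
Initial: a=-5, y=7
After iteration 1: a=-4, y=6
After iteration 2: a=-3, y=5
After iteration 3: a=-2, y=4
After iteration 4: a=-1, y=3
After iteration 5: a=0, y=2
After iteration 6: a=1, y=1
After iteration 7: a=2, y=0
After iteration 8: a=3, y=-1
y <= -1 now holds, so the loop exits after 8 iterations.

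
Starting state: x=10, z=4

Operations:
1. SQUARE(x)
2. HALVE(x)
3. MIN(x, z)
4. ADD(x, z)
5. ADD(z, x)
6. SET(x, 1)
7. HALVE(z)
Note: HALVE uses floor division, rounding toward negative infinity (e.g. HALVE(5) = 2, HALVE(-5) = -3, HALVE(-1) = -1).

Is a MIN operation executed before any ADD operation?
Yes

First MIN: step 3
First ADD: step 4
Since 3 < 4, MIN comes first.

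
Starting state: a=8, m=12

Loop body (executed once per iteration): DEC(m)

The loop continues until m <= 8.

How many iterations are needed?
4

Tracing iterations:
Initial: a=8, m=12
After iteration 1: a=8, m=11
After iteration 2: a=8, m=10
After iteration 3: a=8, m=9
After iteration 4: a=8, m=8
m <= 8 now holds, so the loop exits after 4 iterations.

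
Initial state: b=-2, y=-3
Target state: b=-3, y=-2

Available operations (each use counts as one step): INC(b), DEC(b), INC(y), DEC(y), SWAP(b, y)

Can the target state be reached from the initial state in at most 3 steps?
Yes

Path (1 step): SWAP(b, y)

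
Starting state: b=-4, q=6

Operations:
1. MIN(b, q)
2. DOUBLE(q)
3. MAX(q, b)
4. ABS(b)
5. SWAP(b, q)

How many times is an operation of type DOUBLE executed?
1

Counting DOUBLE operations:
Step 2: DOUBLE(q) ← DOUBLE
Total: 1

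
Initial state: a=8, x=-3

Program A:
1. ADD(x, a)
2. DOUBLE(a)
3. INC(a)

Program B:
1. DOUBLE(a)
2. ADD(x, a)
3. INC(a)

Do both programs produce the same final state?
No

Program A final state: a=17, x=5
Program B final state: a=17, x=13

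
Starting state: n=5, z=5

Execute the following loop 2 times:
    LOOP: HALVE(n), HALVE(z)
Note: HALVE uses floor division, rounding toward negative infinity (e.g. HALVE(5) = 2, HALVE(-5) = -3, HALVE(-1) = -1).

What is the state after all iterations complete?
n=1, z=1

Iteration trace:
Start: n=5, z=5
After iteration 1: n=2, z=2
After iteration 2: n=1, z=1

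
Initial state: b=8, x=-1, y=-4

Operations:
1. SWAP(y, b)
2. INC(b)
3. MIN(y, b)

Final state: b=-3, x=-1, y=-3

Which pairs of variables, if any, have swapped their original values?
None

Comparing initial and final values:
b: 8 → -3
x: -1 → -1
y: -4 → -3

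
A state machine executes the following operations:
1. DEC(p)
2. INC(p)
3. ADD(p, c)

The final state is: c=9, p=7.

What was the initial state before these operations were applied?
c=9, p=-2

Working backwards:
Final state: c=9, p=7
Before step 3 (ADD(p, c)): c=9, p=-2
Before step 2 (INC(p)): c=9, p=-3
Before step 1 (DEC(p)): c=9, p=-2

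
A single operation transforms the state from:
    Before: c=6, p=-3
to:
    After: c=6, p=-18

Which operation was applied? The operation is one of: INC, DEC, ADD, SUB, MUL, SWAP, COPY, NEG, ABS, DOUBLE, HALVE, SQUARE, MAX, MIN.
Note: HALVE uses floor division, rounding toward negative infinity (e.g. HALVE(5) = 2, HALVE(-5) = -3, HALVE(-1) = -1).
MUL(p, c)

Analyzing the change:
Before: c=6, p=-3
After: c=6, p=-18
Variable p changed from -3 to -18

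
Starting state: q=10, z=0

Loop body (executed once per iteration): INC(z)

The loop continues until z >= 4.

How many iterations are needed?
4

Tracing iterations:
Initial: q=10, z=0
After iteration 1: q=10, z=1
After iteration 2: q=10, z=2
After iteration 3: q=10, z=3
After iteration 4: q=10, z=4
z >= 4 now holds, so the loop exits after 4 iterations.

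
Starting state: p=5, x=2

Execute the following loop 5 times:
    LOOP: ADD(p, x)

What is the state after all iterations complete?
p=15, x=2

Iteration trace:
Start: p=5, x=2
After iteration 1: p=7, x=2
After iteration 2: p=9, x=2
After iteration 3: p=11, x=2
After iteration 4: p=13, x=2
After iteration 5: p=15, x=2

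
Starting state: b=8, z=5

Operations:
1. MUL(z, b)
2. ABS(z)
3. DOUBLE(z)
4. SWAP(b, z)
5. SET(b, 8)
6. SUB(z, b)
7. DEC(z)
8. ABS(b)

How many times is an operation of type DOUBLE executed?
1

Counting DOUBLE operations:
Step 3: DOUBLE(z) ← DOUBLE
Total: 1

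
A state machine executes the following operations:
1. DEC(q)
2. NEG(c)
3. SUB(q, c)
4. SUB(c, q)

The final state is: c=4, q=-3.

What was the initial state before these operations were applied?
c=-1, q=-1

Working backwards:
Final state: c=4, q=-3
Before step 4 (SUB(c, q)): c=1, q=-3
Before step 3 (SUB(q, c)): c=1, q=-2
Before step 2 (NEG(c)): c=-1, q=-2
Before step 1 (DEC(q)): c=-1, q=-1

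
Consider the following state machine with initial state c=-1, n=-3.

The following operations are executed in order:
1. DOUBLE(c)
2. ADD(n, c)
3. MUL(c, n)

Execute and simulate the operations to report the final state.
{c: 10, n: -5}

Step-by-step execution:
Initial: c=-1, n=-3
After step 1 (DOUBLE(c)): c=-2, n=-3
After step 2 (ADD(n, c)): c=-2, n=-5
After step 3 (MUL(c, n)): c=10, n=-5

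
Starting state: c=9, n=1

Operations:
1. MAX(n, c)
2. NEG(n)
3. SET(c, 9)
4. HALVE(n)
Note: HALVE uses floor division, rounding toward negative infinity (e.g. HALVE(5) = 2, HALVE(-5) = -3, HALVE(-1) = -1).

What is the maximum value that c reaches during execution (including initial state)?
9

Values of c at each step:
Initial: c = 9 ← maximum
After step 1: c = 9
After step 2: c = 9
After step 3: c = 9
After step 4: c = 9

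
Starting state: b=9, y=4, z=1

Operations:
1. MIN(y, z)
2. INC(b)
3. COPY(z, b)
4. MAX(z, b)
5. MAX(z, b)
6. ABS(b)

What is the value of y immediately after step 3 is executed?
y = 1

Tracing y through execution:
Initial: y = 4
After step 1 (MIN(y, z)): y = 1
After step 2 (INC(b)): y = 1
After step 3 (COPY(z, b)): y = 1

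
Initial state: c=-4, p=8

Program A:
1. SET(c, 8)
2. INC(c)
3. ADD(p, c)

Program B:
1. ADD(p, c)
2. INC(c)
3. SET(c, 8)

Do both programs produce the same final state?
No

Program A final state: c=9, p=17
Program B final state: c=8, p=4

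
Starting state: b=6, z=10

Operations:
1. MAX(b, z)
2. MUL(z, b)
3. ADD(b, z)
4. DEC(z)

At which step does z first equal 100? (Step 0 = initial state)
Step 2

Tracing z:
Initial: z = 10
After step 1: z = 10
After step 2: z = 100 ← first occurrence
After step 3: z = 100
After step 4: z = 99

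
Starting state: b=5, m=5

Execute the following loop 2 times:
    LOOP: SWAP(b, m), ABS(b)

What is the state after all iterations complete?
b=5, m=5

Iteration trace:
Start: b=5, m=5
After iteration 1: b=5, m=5
After iteration 2: b=5, m=5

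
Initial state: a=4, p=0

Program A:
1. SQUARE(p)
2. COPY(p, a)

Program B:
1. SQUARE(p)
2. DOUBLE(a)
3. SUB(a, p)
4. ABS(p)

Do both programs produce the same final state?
No

Program A final state: a=4, p=4
Program B final state: a=8, p=0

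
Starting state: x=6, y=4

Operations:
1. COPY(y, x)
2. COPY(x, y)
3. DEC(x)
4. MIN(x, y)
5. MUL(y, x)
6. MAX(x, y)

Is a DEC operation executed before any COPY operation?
No

First DEC: step 3
First COPY: step 1
Since 3 > 1, COPY comes first.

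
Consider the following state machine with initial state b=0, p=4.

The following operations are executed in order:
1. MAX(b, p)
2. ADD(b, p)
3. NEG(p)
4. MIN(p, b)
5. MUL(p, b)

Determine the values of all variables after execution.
{b: 8, p: -32}

Step-by-step execution:
Initial: b=0, p=4
After step 1 (MAX(b, p)): b=4, p=4
After step 2 (ADD(b, p)): b=8, p=4
After step 3 (NEG(p)): b=8, p=-4
After step 4 (MIN(p, b)): b=8, p=-4
After step 5 (MUL(p, b)): b=8, p=-32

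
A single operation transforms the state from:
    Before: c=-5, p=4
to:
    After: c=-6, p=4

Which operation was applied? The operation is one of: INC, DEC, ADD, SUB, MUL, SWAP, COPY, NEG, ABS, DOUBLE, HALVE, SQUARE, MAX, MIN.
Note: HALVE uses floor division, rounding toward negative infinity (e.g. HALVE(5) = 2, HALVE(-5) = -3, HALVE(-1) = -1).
DEC(c)

Analyzing the change:
Before: c=-5, p=4
After: c=-6, p=4
Variable c changed from -5 to -6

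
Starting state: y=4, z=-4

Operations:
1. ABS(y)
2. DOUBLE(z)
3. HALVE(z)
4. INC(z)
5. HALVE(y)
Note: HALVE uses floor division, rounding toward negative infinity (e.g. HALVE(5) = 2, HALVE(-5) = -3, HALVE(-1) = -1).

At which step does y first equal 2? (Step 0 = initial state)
Step 5

Tracing y:
Initial: y = 4
After step 1: y = 4
After step 2: y = 4
After step 3: y = 4
After step 4: y = 4
After step 5: y = 2 ← first occurrence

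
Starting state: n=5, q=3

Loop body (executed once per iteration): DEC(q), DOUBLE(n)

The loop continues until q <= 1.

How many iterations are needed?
2

Tracing iterations:
Initial: n=5, q=3
After iteration 1: n=10, q=2
After iteration 2: n=20, q=1
q <= 1 now holds, so the loop exits after 2 iterations.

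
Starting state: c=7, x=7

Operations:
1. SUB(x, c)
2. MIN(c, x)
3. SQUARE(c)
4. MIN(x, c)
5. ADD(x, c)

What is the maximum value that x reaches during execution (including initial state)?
7

Values of x at each step:
Initial: x = 7 ← maximum
After step 1: x = 0
After step 2: x = 0
After step 3: x = 0
After step 4: x = 0
After step 5: x = 0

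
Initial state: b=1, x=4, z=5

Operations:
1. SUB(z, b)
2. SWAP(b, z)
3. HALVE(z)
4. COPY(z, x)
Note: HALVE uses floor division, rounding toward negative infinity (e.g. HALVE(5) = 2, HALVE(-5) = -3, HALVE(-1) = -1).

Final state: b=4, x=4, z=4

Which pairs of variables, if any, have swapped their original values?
None

Comparing initial and final values:
z: 5 → 4
x: 4 → 4
b: 1 → 4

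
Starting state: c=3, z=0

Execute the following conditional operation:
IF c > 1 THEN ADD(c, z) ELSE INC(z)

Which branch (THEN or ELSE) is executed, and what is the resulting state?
Branch: THEN, Final state: c=3, z=0

Evaluating condition: c > 1
c = 3
Condition is True, so THEN branch executes
After ADD(c, z): c=3, z=0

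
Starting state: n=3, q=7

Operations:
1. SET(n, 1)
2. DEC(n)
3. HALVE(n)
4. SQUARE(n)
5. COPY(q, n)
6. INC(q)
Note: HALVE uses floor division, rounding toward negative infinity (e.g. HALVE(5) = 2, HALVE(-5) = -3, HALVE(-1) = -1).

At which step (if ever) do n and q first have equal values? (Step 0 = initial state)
Step 5

n and q first become equal after step 5.

Comparing values at each step:
Initial: n=3, q=7
After step 1: n=1, q=7
After step 2: n=0, q=7
After step 3: n=0, q=7
After step 4: n=0, q=7
After step 5: n=0, q=0 ← equal!
After step 6: n=0, q=1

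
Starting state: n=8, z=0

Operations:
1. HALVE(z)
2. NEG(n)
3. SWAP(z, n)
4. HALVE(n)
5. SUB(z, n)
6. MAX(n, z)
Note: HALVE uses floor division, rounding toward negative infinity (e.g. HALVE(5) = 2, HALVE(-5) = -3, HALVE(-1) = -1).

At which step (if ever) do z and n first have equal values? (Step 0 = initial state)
Never

z and n never become equal during execution.

Comparing values at each step:
Initial: z=0, n=8
After step 1: z=0, n=8
After step 2: z=0, n=-8
After step 3: z=-8, n=0
After step 4: z=-8, n=0
After step 5: z=-8, n=0
After step 6: z=-8, n=0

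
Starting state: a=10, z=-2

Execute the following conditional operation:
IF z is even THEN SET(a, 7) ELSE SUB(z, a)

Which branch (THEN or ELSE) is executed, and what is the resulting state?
Branch: THEN, Final state: a=7, z=-2

Evaluating condition: z is even
Condition is True, so THEN branch executes
After SET(a, 7): a=7, z=-2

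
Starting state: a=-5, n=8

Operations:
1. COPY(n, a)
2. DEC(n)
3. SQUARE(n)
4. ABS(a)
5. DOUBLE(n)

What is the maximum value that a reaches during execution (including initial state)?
5

Values of a at each step:
Initial: a = -5
After step 1: a = -5
After step 2: a = -5
After step 3: a = -5
After step 4: a = 5 ← maximum
After step 5: a = 5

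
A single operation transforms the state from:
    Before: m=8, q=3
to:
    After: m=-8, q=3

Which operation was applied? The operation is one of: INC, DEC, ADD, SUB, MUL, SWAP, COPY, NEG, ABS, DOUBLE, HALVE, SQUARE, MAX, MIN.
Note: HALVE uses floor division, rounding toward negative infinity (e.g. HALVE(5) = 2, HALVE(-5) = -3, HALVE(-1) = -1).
NEG(m)

Analyzing the change:
Before: m=8, q=3
After: m=-8, q=3
Variable m changed from 8 to -8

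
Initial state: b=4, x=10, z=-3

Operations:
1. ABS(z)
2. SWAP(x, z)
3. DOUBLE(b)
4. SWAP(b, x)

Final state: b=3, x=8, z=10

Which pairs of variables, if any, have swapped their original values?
None

Comparing initial and final values:
x: 10 → 8
b: 4 → 3
z: -3 → 10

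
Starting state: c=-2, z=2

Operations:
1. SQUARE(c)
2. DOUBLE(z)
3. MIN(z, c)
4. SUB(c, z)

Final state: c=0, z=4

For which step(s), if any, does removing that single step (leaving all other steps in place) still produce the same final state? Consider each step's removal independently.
Step(s) 3

Testing removal of each single step:
Without step 1: final = c=0, z=-2 (different)
Without step 2: final = c=2, z=2 (different)
Without step 3: final = c=0, z=4 (same)
Without step 4: final = c=4, z=4 (different)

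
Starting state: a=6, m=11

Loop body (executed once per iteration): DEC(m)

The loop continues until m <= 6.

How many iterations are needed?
5

Tracing iterations:
Initial: a=6, m=11
After iteration 1: a=6, m=10
After iteration 2: a=6, m=9
After iteration 3: a=6, m=8
After iteration 4: a=6, m=7
After iteration 5: a=6, m=6
m <= 6 now holds, so the loop exits after 5 iterations.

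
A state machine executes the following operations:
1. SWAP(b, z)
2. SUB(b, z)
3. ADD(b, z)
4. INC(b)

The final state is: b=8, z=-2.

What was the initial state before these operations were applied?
b=-2, z=7

Working backwards:
Final state: b=8, z=-2
Before step 4 (INC(b)): b=7, z=-2
Before step 3 (ADD(b, z)): b=9, z=-2
Before step 2 (SUB(b, z)): b=7, z=-2
Before step 1 (SWAP(b, z)): b=-2, z=7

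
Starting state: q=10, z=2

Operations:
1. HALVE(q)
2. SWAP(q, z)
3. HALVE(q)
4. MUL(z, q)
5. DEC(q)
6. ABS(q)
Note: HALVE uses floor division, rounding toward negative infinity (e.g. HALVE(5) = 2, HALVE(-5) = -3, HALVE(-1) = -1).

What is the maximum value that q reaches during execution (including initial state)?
10

Values of q at each step:
Initial: q = 10 ← maximum
After step 1: q = 5
After step 2: q = 2
After step 3: q = 1
After step 4: q = 1
After step 5: q = 0
After step 6: q = 0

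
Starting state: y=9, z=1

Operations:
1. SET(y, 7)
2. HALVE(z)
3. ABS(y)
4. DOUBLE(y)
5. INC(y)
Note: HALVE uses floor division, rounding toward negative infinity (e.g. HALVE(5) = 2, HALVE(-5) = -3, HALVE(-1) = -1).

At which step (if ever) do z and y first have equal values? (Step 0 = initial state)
Never

z and y never become equal during execution.

Comparing values at each step:
Initial: z=1, y=9
After step 1: z=1, y=7
After step 2: z=0, y=7
After step 3: z=0, y=7
After step 4: z=0, y=14
After step 5: z=0, y=15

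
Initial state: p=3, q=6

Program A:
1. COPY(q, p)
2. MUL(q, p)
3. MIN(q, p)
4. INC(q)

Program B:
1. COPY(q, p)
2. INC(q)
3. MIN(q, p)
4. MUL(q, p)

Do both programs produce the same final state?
No

Program A final state: p=3, q=4
Program B final state: p=3, q=9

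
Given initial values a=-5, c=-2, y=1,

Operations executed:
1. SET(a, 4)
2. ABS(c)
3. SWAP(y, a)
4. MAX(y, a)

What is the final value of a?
a = 1

Tracing execution:
Step 1: SET(a, 4) → a = 4
Step 2: ABS(c) → a = 4
Step 3: SWAP(y, a) → a = 1
Step 4: MAX(y, a) → a = 1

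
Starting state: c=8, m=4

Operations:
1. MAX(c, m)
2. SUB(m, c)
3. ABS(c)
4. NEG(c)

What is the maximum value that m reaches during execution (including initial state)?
4

Values of m at each step:
Initial: m = 4 ← maximum
After step 1: m = 4
After step 2: m = -4
After step 3: m = -4
After step 4: m = -4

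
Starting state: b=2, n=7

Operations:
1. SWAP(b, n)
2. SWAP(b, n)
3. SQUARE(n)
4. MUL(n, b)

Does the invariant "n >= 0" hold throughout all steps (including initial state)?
Yes

The invariant holds at every step.

State at each step:
Initial: b=2, n=7
After step 1: b=7, n=2
After step 2: b=2, n=7
After step 3: b=2, n=49
After step 4: b=2, n=98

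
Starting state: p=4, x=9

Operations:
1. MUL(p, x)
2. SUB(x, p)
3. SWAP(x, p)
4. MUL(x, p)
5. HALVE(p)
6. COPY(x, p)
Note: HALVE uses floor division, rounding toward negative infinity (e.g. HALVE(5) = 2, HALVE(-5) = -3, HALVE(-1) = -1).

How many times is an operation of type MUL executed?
2

Counting MUL operations:
Step 1: MUL(p, x) ← MUL
Step 4: MUL(x, p) ← MUL
Total: 2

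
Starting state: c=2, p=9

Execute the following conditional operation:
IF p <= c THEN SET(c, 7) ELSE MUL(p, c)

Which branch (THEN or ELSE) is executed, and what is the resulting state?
Branch: ELSE, Final state: c=2, p=18

Evaluating condition: p <= c
p = 9, c = 2
Condition is False, so ELSE branch executes
After MUL(p, c): c=2, p=18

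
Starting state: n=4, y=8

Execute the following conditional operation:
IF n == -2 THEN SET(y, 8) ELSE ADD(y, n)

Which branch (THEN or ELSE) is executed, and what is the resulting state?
Branch: ELSE, Final state: n=4, y=12

Evaluating condition: n == -2
n = 4
Condition is False, so ELSE branch executes
After ADD(y, n): n=4, y=12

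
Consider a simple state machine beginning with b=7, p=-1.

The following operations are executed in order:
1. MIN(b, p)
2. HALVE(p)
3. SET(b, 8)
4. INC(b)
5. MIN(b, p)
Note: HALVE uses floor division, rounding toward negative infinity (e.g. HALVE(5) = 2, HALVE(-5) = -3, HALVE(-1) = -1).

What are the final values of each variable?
{b: -1, p: -1}

Step-by-step execution:
Initial: b=7, p=-1
After step 1 (MIN(b, p)): b=-1, p=-1
After step 2 (HALVE(p)): b=-1, p=-1
After step 3 (SET(b, 8)): b=8, p=-1
After step 4 (INC(b)): b=9, p=-1
After step 5 (MIN(b, p)): b=-1, p=-1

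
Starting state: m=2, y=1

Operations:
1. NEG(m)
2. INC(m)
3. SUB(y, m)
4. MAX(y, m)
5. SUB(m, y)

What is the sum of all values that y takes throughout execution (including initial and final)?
9

Values of y at each step:
Initial: y = 1
After step 1: y = 1
After step 2: y = 1
After step 3: y = 2
After step 4: y = 2
After step 5: y = 2
Sum = 1 + 1 + 1 + 2 + 2 + 2 = 9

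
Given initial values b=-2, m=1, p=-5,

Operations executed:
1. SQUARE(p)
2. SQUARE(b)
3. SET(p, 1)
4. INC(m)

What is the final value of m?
m = 2

Tracing execution:
Step 1: SQUARE(p) → m = 1
Step 2: SQUARE(b) → m = 1
Step 3: SET(p, 1) → m = 1
Step 4: INC(m) → m = 2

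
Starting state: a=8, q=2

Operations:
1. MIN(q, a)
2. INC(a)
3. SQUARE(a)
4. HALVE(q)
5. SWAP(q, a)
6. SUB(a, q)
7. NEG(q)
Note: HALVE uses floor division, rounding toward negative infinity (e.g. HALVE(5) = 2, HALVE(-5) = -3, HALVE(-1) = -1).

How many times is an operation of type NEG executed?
1

Counting NEG operations:
Step 7: NEG(q) ← NEG
Total: 1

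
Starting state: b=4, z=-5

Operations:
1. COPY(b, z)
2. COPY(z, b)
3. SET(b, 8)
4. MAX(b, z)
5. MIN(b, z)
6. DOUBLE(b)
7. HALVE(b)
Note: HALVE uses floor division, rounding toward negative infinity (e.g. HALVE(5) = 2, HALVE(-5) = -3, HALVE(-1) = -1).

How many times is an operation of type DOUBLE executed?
1

Counting DOUBLE operations:
Step 6: DOUBLE(b) ← DOUBLE
Total: 1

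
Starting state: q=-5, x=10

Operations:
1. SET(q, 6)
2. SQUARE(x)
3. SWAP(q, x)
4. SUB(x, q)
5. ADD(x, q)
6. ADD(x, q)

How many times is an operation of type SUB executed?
1

Counting SUB operations:
Step 4: SUB(x, q) ← SUB
Total: 1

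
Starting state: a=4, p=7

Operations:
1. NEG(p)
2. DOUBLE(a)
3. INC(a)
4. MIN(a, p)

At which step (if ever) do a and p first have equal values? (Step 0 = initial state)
Step 4

a and p first become equal after step 4.

Comparing values at each step:
Initial: a=4, p=7
After step 1: a=4, p=-7
After step 2: a=8, p=-7
After step 3: a=9, p=-7
After step 4: a=-7, p=-7 ← equal!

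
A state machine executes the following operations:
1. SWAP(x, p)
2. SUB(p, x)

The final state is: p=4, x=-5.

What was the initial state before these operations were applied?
p=-5, x=-1

Working backwards:
Final state: p=4, x=-5
Before step 2 (SUB(p, x)): p=-1, x=-5
Before step 1 (SWAP(x, p)): p=-5, x=-1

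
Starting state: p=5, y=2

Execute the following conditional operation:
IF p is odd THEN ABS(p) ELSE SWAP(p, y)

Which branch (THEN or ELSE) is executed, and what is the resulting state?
Branch: THEN, Final state: p=5, y=2

Evaluating condition: p is odd
Condition is True, so THEN branch executes
After ABS(p): p=5, y=2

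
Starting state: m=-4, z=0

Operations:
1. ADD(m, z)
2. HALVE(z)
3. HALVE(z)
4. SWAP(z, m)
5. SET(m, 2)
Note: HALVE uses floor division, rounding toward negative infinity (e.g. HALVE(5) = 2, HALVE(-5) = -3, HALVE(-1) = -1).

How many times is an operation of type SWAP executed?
1

Counting SWAP operations:
Step 4: SWAP(z, m) ← SWAP
Total: 1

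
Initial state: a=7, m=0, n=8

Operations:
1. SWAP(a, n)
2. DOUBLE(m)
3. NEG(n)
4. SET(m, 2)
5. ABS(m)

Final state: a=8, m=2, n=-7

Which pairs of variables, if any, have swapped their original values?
None

Comparing initial and final values:
n: 8 → -7
a: 7 → 8
m: 0 → 2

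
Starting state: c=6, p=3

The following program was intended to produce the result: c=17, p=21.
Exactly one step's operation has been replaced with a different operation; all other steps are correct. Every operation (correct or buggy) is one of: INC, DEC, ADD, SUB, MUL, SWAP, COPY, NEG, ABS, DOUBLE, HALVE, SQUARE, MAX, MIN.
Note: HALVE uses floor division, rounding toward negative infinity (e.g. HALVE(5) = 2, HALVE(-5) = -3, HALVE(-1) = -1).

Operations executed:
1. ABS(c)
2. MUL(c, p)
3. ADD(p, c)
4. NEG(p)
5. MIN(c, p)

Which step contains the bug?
Step 4

Trace with buggy code:
Initial: c=6, p=3
After step 1: c=6, p=3
After step 2: c=18, p=3
After step 3: c=18, p=21
After step 4: c=18, p=-21
After step 5: c=-21, p=-21
Actual final c=-21, p=-21 ≠ expected c=17, p=21.
Step 4 is the only position where a single-operation replacement can produce the expected result.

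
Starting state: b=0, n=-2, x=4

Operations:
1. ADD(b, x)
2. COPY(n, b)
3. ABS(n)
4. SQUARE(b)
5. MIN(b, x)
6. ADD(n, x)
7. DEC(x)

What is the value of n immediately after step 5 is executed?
n = 4

Tracing n through execution:
Initial: n = -2
After step 1 (ADD(b, x)): n = -2
After step 2 (COPY(n, b)): n = 4
After step 3 (ABS(n)): n = 4
After step 4 (SQUARE(b)): n = 4
After step 5 (MIN(b, x)): n = 4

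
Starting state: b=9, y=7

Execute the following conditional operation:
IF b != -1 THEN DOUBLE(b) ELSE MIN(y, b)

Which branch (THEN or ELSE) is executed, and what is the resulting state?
Branch: THEN, Final state: b=18, y=7

Evaluating condition: b != -1
b = 9
Condition is True, so THEN branch executes
After DOUBLE(b): b=18, y=7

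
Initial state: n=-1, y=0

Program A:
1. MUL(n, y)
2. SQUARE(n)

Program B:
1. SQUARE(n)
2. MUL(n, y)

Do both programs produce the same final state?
Yes

Program A final state: n=0, y=0
Program B final state: n=0, y=0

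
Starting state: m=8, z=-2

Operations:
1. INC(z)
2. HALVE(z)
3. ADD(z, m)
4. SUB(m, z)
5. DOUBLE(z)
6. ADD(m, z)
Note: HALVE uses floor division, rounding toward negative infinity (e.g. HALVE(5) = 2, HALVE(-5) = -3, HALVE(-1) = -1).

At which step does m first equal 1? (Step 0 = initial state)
Step 4

Tracing m:
Initial: m = 8
After step 1: m = 8
After step 2: m = 8
After step 3: m = 8
After step 4: m = 1 ← first occurrence
After step 5: m = 1
After step 6: m = 15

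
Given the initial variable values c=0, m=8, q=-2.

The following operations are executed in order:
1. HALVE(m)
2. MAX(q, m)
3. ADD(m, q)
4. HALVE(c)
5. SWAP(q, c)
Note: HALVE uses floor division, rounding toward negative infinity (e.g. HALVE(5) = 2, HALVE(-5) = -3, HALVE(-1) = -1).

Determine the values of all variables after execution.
{c: 4, m: 8, q: 0}

Step-by-step execution:
Initial: c=0, m=8, q=-2
After step 1 (HALVE(m)): c=0, m=4, q=-2
After step 2 (MAX(q, m)): c=0, m=4, q=4
After step 3 (ADD(m, q)): c=0, m=8, q=4
After step 4 (HALVE(c)): c=0, m=8, q=4
After step 5 (SWAP(q, c)): c=4, m=8, q=0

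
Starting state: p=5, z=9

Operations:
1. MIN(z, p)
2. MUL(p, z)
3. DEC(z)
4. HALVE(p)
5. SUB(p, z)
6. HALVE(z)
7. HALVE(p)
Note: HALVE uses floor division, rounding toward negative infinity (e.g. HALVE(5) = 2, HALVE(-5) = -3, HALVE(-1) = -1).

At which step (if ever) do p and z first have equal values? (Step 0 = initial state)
Step 1

p and z first become equal after step 1.

Comparing values at each step:
Initial: p=5, z=9
After step 1: p=5, z=5 ← equal!
After step 2: p=25, z=5
After step 3: p=25, z=4
After step 4: p=12, z=4
After step 5: p=8, z=4
After step 6: p=8, z=2
After step 7: p=4, z=2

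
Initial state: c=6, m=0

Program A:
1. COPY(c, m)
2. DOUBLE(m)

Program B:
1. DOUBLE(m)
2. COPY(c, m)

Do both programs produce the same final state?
Yes

Program A final state: c=0, m=0
Program B final state: c=0, m=0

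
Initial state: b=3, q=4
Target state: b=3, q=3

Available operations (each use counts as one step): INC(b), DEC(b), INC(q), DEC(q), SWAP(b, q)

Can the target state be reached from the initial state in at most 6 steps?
Yes

Path (1 step): DEC(q)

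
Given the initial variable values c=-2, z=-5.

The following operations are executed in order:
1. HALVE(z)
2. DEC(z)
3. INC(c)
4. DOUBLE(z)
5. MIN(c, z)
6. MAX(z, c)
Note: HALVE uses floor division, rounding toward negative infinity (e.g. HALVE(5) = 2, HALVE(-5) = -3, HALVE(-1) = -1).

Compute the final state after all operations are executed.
{c: -8, z: -8}

Step-by-step execution:
Initial: c=-2, z=-5
After step 1 (HALVE(z)): c=-2, z=-3
After step 2 (DEC(z)): c=-2, z=-4
After step 3 (INC(c)): c=-1, z=-4
After step 4 (DOUBLE(z)): c=-1, z=-8
After step 5 (MIN(c, z)): c=-8, z=-8
After step 6 (MAX(z, c)): c=-8, z=-8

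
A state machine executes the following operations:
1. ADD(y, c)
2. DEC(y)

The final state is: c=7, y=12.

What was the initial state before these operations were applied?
c=7, y=6

Working backwards:
Final state: c=7, y=12
Before step 2 (DEC(y)): c=7, y=13
Before step 1 (ADD(y, c)): c=7, y=6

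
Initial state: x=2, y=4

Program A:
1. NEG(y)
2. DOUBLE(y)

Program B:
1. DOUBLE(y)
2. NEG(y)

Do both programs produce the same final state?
Yes

Program A final state: x=2, y=-8
Program B final state: x=2, y=-8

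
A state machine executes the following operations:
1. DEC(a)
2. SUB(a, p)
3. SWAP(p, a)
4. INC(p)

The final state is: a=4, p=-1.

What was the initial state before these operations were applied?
a=3, p=4

Working backwards:
Final state: a=4, p=-1
Before step 4 (INC(p)): a=4, p=-2
Before step 3 (SWAP(p, a)): a=-2, p=4
Before step 2 (SUB(a, p)): a=2, p=4
Before step 1 (DEC(a)): a=3, p=4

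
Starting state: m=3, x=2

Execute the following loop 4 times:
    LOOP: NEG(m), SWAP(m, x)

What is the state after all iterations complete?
m=3, x=2

Iteration trace:
Start: m=3, x=2
After iteration 1: m=2, x=-3
After iteration 2: m=-3, x=-2
After iteration 3: m=-2, x=3
After iteration 4: m=3, x=2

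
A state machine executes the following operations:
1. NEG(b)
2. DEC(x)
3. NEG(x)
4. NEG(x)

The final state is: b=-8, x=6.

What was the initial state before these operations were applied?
b=8, x=7

Working backwards:
Final state: b=-8, x=6
Before step 4 (NEG(x)): b=-8, x=-6
Before step 3 (NEG(x)): b=-8, x=6
Before step 2 (DEC(x)): b=-8, x=7
Before step 1 (NEG(b)): b=8, x=7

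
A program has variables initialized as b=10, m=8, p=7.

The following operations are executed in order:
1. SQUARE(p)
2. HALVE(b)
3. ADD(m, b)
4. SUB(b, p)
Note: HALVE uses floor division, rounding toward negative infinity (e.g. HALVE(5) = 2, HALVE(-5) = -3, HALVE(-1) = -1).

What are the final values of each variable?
{b: -44, m: 13, p: 49}

Step-by-step execution:
Initial: b=10, m=8, p=7
After step 1 (SQUARE(p)): b=10, m=8, p=49
After step 2 (HALVE(b)): b=5, m=8, p=49
After step 3 (ADD(m, b)): b=5, m=13, p=49
After step 4 (SUB(b, p)): b=-44, m=13, p=49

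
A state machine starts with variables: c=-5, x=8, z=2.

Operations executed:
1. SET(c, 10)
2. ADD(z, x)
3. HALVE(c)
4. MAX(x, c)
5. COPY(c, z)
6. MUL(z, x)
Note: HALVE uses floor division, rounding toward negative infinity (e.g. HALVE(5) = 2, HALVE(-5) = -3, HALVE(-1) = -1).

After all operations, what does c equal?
c = 10

Tracing execution:
Step 1: SET(c, 10) → c = 10
Step 2: ADD(z, x) → c = 10
Step 3: HALVE(c) → c = 5
Step 4: MAX(x, c) → c = 5
Step 5: COPY(c, z) → c = 10
Step 6: MUL(z, x) → c = 10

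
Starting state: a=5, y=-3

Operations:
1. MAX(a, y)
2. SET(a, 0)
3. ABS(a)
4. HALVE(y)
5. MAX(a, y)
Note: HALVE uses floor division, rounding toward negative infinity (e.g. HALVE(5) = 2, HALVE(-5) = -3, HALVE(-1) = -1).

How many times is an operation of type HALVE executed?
1

Counting HALVE operations:
Step 4: HALVE(y) ← HALVE
Total: 1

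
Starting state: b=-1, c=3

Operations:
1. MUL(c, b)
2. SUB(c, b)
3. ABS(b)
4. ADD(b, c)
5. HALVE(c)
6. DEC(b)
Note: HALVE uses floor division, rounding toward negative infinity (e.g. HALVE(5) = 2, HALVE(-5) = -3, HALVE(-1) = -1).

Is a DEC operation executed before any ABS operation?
No

First DEC: step 6
First ABS: step 3
Since 6 > 3, ABS comes first.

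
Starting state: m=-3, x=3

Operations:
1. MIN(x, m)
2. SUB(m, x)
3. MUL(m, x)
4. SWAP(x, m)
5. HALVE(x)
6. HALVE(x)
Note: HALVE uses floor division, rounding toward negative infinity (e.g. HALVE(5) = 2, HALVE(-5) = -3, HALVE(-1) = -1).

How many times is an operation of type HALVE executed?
2

Counting HALVE operations:
Step 5: HALVE(x) ← HALVE
Step 6: HALVE(x) ← HALVE
Total: 2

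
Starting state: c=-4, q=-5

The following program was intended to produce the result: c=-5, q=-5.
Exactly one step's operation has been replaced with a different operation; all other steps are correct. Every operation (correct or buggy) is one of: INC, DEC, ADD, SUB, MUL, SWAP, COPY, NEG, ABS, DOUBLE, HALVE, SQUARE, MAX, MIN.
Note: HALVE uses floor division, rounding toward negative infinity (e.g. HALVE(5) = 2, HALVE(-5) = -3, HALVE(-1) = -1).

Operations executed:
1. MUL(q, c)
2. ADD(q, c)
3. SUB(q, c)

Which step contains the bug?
Step 1

Trace with buggy code:
Initial: c=-4, q=-5
After step 1: c=-4, q=20
After step 2: c=-4, q=16
After step 3: c=-4, q=20
Actual final c=-4, q=20 ≠ expected c=-5, q=-5.
Step 1 is the only position where a single-operation replacement can produce the expected result.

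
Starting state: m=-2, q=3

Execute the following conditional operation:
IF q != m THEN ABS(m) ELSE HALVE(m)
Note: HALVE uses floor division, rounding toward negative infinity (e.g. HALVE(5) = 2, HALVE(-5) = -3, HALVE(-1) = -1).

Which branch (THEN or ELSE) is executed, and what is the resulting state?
Branch: THEN, Final state: m=2, q=3

Evaluating condition: q != m
q = 3, m = -2
Condition is True, so THEN branch executes
After ABS(m): m=2, q=3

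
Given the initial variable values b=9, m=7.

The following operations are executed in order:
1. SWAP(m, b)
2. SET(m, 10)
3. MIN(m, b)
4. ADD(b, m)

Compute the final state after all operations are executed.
{b: 14, m: 7}

Step-by-step execution:
Initial: b=9, m=7
After step 1 (SWAP(m, b)): b=7, m=9
After step 2 (SET(m, 10)): b=7, m=10
After step 3 (MIN(m, b)): b=7, m=7
After step 4 (ADD(b, m)): b=14, m=7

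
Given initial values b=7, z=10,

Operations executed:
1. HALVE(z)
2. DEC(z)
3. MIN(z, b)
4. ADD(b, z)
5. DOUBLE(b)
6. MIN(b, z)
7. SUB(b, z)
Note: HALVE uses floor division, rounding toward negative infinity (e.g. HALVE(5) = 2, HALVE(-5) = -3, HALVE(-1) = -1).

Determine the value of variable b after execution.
b = 0

Tracing execution:
Step 1: HALVE(z) → b = 7
Step 2: DEC(z) → b = 7
Step 3: MIN(z, b) → b = 7
Step 4: ADD(b, z) → b = 11
Step 5: DOUBLE(b) → b = 22
Step 6: MIN(b, z) → b = 4
Step 7: SUB(b, z) → b = 0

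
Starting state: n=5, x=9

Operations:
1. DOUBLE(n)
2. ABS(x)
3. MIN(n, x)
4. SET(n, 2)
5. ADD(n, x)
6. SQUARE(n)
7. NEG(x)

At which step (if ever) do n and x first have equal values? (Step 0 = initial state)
Step 3

n and x first become equal after step 3.

Comparing values at each step:
Initial: n=5, x=9
After step 1: n=10, x=9
After step 2: n=10, x=9
After step 3: n=9, x=9 ← equal!
After step 4: n=2, x=9
After step 5: n=11, x=9
After step 6: n=121, x=9
After step 7: n=121, x=-9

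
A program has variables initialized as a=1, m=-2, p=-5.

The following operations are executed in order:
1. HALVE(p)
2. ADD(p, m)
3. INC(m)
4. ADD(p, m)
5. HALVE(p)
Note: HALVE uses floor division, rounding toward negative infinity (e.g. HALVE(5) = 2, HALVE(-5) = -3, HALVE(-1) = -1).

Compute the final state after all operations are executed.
{a: 1, m: -1, p: -3}

Step-by-step execution:
Initial: a=1, m=-2, p=-5
After step 1 (HALVE(p)): a=1, m=-2, p=-3
After step 2 (ADD(p, m)): a=1, m=-2, p=-5
After step 3 (INC(m)): a=1, m=-1, p=-5
After step 4 (ADD(p, m)): a=1, m=-1, p=-6
After step 5 (HALVE(p)): a=1, m=-1, p=-3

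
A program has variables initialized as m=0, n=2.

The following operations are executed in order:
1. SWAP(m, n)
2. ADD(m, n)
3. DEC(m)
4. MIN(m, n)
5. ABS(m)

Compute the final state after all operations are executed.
{m: 0, n: 0}

Step-by-step execution:
Initial: m=0, n=2
After step 1 (SWAP(m, n)): m=2, n=0
After step 2 (ADD(m, n)): m=2, n=0
After step 3 (DEC(m)): m=1, n=0
After step 4 (MIN(m, n)): m=0, n=0
After step 5 (ABS(m)): m=0, n=0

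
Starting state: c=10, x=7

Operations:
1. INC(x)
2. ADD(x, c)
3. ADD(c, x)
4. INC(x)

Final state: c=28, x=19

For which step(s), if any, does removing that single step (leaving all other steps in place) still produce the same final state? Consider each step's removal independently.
None - removing any single step changes the final result

Testing removal of each single step:
Without step 1: final = c=27, x=18 (different)
Without step 2: final = c=18, x=9 (different)
Without step 3: final = c=10, x=19 (different)
Without step 4: final = c=28, x=18 (different)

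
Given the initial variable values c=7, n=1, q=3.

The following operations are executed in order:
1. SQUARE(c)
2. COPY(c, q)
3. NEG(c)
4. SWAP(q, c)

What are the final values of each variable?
{c: 3, n: 1, q: -3}

Step-by-step execution:
Initial: c=7, n=1, q=3
After step 1 (SQUARE(c)): c=49, n=1, q=3
After step 2 (COPY(c, q)): c=3, n=1, q=3
After step 3 (NEG(c)): c=-3, n=1, q=3
After step 4 (SWAP(q, c)): c=3, n=1, q=-3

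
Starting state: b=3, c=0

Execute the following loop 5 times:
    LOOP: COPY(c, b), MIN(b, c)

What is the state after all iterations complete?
b=3, c=3

Iteration trace:
Start: b=3, c=0
After iteration 1: b=3, c=3
After iteration 2: b=3, c=3
After iteration 3: b=3, c=3
After iteration 4: b=3, c=3
After iteration 5: b=3, c=3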